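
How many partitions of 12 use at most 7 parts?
By conjugation, equals partitions of 12 into parts ≤ 7. Let r_j(i) = number of partitions of i into parts ≤ j, for i = 0..12. r_1(i) = 1 for all i; r_j(i) = r_{j-1}(i) + r_j(i-j). Rows j = 2..7: ≤2: 1 1 2 2 3 3 4 4 5 5 6 6 7; ≤3: 1 1 2 3 4 5 7 8 10 12 14 16 19; ≤4: 1 1 2 3 5 6 9 11 15 18 23 27 34; ≤5: 1 1 2 3 5 7 10 13 18 23 30 37 47; ≤6: 1 1 2 3 5 7 11 14 20 26 35 44 58; ≤7: 1 1 2 3 5 7 11 15 21 28 38 49 65. r_7(12) = 65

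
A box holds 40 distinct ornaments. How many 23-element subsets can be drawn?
C(40,23) = 40!/(23!×17!) = 88732378800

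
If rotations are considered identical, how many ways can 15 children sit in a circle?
Circular: fix one position, arrange the rest. (15-1)! = 87178291200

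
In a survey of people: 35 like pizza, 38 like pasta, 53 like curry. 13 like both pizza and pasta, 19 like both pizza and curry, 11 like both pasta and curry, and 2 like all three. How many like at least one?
|A∪B∪C| = 35+38+53-13-19-11+2 = 85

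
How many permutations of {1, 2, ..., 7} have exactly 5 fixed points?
Choose the 5 fixed points C(7,5) = 21, derange the rest: !2 = Σ_{j=0}^{2} (-1)^j·2!/j! = 2 - 2 + 1 = 1. Product = 21 × 1 = 21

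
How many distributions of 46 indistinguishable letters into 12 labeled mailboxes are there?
C(46+12-1, 12-1) = C(57, 11) = 184509266760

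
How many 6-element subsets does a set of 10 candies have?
C(10,6) = 10!/(6!×4!) = 210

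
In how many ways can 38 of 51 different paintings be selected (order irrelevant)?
C(51,38) = 51!/(38!×13!) = 476260169700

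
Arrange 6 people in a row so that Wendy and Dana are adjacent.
Treat as block: (6-1)! × 2! = 120 × 2 = 240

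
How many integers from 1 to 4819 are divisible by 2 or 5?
⌊4819/2⌋ + ⌊4819/5⌋ - ⌊4819/10⌋ = 2409 + 963 - 481 = 2891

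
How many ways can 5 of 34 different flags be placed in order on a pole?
P(34,5) = 34!/(34-5)! = 33390720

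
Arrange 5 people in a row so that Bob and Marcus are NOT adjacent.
Total - adjacent = 5! - (5-1)!×2 = 120 - 48 = 72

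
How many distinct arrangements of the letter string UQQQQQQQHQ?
10! / (8! × 1! × 1!) = 90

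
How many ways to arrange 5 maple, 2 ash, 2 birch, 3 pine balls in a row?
12! / (5! × 2! × 2! × 3!) = 166320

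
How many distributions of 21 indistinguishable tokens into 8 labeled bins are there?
C(21+8-1, 8-1) = C(28, 7) = 1184040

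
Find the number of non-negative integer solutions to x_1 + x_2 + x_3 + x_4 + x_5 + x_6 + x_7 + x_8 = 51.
C(51+8-1, 8-1) = C(58, 7) = 300674088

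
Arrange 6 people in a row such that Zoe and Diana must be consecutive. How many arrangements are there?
Treat the 2 as one block: (6-2+1)! × 2! = 120 × 2 = 240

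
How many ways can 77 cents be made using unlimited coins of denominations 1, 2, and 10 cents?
Coefficient of x^77 in 1/(1-x^1) · 1/(1-x^2) · 1/(1-x^10). Case on j = number of 10-cent coins (j = 0..7); remainder r = 77 - 10j is made from {1,2} in ⌊r/2⌋+1 ways. r = 77, 67, 57, 47, 37, 27, 17, 7 → 39 + 34 + 29 + 24 + 19 + 14 + 9 + 4 = 172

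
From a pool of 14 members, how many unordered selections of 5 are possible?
C(14,5) = 14!/(5!×9!) = 2002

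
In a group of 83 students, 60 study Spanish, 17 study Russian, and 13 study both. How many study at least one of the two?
|A∪B| = |A| + |B| - |A∩B| = 60 + 17 - 13 = 64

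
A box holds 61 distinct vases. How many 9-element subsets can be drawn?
C(61,9) = 61!/(9!×52!) = 17341763505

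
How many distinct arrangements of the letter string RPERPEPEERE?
11! / (5! × 3! × 3!) = 9240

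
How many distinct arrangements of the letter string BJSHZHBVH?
9! / (1! × 2! × 1! × 1! × 3! × 1!) = 30240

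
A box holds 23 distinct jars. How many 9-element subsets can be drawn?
C(23,9) = 23!/(9!×14!) = 817190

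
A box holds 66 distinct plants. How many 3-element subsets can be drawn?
C(66,3) = 66!/(3!×63!) = 45760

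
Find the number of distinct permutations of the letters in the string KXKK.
4! / (3! × 1!) = 4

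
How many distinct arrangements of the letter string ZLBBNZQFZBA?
11! / (1! × 1! × 3! × 1! × 3! × 1! × 1!) = 1108800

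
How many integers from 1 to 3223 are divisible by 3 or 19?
⌊3223/3⌋ + ⌊3223/19⌋ - ⌊3223/57⌋ = 1074 + 169 - 56 = 1187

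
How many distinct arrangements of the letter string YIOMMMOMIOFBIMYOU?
17! / (1! × 3! × 2! × 5! × 1! × 4! × 1!) = 10291881600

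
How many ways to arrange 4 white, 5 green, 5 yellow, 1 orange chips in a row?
15! / (4! × 5! × 5! × 1!) = 3783780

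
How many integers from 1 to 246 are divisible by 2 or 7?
⌊246/2⌋ + ⌊246/7⌋ - ⌊246/14⌋ = 123 + 35 - 17 = 141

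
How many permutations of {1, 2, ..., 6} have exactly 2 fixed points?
Choose the 2 fixed points C(6,2) = 15, derange the rest: !4 = Σ_{j=0}^{4} (-1)^j·4!/j! = 24 - 24 + 12 - 4 + 1 = 9. Product = 15 × 9 = 135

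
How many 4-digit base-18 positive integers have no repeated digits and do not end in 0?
Last digit: 17 nonzero choices. First digit: 16 (nonzero, ≠last). Middle 2: P(16,2) = 240. Total = 65280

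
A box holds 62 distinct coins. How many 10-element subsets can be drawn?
C(62,10) = 62!/(10!×52!) = 107518933731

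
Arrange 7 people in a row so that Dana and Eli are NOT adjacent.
Total - adjacent = 7! - (7-1)!×2 = 5040 - 1440 = 3600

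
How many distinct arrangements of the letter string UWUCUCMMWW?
10! / (3! × 2! × 3! × 2!) = 25200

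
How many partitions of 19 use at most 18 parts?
By conjugation, equals partitions of 19 into parts ≤ 18. Let r_j(i) = number of partitions of i into parts ≤ j, for i = 0..19. r_1(i) = 1 for all i; r_j(i) = r_{j-1}(i) + r_j(i-j). Rows j = 2..18: ≤2: 1 1 2 2 3 3 4 4 5 5 6 6 7 7 8 8 9 9 10 10; ≤3: 1 1 2 3 4 5 7 8 10 12 14 16 19 21 24 27 30 33 37 40; ≤4: 1 1 2 3 5 6 9 11 15 18 23 27 34 39 47 54 64 72 84 94; ≤5: 1 1 2 3 5 7 10 13 18 23 30 37 47 57 70 84 101 119 141 164; ≤6: 1 1 2 3 5 7 11 14 20 26 35 44 58 71 90 110 136 163 199 235; ≤7: 1 1 2 3 5 7 11 15 21 28 38 49 65 82 105 131 164 201 248 300; ≤8: 1 1 2 3 5 7 11 15 22 29 40 52 70 89 116 146 186 230 288 352; ≤9: 1 1 2 3 5 7 11 15 22 30 41 54 73 94 123 157 201 252 318 393; ≤10: 1 1 2 3 5 7 11 15 22 30 42 55 75 97 128 164 212 267 340 423; ≤11: 1 1 2 3 5 7 11 15 22 30 42 56 76 99 131 169 219 278 355 445; ≤12: 1 1 2 3 5 7 11 15 22 30 42 56 77 100 133 172 224 285 366 460; ≤13: 1 1 2 3 5 7 11 15 22 30 42 56 77 101 134 174 227 290 373 471; ≤14: 1 1 2 3 5 7 11 15 22 30 42 56 77 101 135 175 229 293 378 478; ≤15: 1 1 2 3 5 7 11 15 22 30 42 56 77 101 135 176 230 295 381 483; ≤16: 1 1 2 3 5 7 11 15 22 30 42 56 77 101 135 176 231 296 383 486; ≤17: 1 1 2 3 5 7 11 15 22 30 42 56 77 101 135 176 231 297 384 488; ≤18: 1 1 2 3 5 7 11 15 22 30 42 56 77 101 135 176 231 297 385 489. r_18(19) = 489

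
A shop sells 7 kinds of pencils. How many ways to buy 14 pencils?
C(14+7-1, 7-1) = C(20, 6) = 38760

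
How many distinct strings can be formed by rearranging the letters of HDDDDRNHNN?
10! / (1! × 2! × 4! × 3!) = 12600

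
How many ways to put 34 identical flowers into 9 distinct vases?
C(34+9-1, 9-1) = C(42, 8) = 118030185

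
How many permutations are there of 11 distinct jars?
11! = 39916800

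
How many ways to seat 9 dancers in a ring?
Circular: fix one position, arrange the rest. (9-1)! = 40320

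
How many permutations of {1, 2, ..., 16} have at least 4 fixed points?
Exactly j fixed points: C(16,j)·!(16-j); sum over j ≥ 4 (derangement numbers via !m = (m-1)·(!(m-1) + !(m-2)): !0..!12 = 1, 0, 1, 2, 9, 44, 265, 1854, 14833, 133496, 1334961, 14684570, 176214841). Σ_{j=4}^{16} C(16,j)·!(16-j) = C(16,4)·!12 + C(16,5)·!11 + C(16,6)·!10 + C(16,7)·!9 + C(16,8)·!8 + C(16,9)·!7 + C(16,10)·!6 + C(16,11)·!5 + C(16,12)·!4 + C(16,13)·!3 + C(16,14)·!2 + C(16,15)·!1 + C(16,16)·!0 = 1820·176214841 + 4368·14684570 + 8008·1334961 + 11440·133496 + 12870·14833 + 11440·1854 + 8008·265 + 4368·44 + 1820·9 + 560·2 + 120·1 + 16·0 + 1·1 = 397285216711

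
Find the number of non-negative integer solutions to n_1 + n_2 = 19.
C(19+2-1, 2-1) = C(20, 1) = 20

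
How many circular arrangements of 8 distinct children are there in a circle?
Circular: fix one position, arrange the rest. (8-1)! = 5040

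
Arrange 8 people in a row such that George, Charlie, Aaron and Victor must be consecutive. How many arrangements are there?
Treat the 4 as one block: (8-4+1)! × 4! = 120 × 24 = 2880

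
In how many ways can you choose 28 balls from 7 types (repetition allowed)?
C(28+7-1, 7-1) = C(34, 6) = 1344904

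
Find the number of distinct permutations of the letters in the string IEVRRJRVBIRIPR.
14! / (2! × 1! × 1! × 3! × 1! × 1! × 5!) = 60540480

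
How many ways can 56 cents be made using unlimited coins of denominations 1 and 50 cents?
Coefficient of x^56 in 1/(1-x^1) · 1/(1-x^50). Use j coins of 50 for j = 0..⌊56/50⌋ = 1, the rest in 1s: 1 + 1 = 2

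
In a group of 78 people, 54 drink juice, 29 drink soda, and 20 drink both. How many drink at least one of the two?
|A∪B| = |A| + |B| - |A∩B| = 54 + 29 - 20 = 63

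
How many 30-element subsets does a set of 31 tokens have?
C(31,30) = 31!/(30!×1!) = 31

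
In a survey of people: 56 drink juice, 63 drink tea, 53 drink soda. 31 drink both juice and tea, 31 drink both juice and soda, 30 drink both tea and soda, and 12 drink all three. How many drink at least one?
|A∪B∪C| = 56+63+53-31-31-30+12 = 92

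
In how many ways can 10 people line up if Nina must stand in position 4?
Fix one position: (10-1)! = 362880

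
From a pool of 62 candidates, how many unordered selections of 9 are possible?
C(62,9) = 62!/(9!×53!) = 20286591270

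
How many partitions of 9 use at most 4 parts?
By conjugation, equals partitions of 9 into parts ≤ 4. Let r_j(i) = number of partitions of i into parts ≤ j, for i = 0..9. r_1(i) = 1 for all i; r_j(i) = r_{j-1}(i) + r_j(i-j). Rows j = 2..4: ≤2: 1 1 2 2 3 3 4 4 5 5; ≤3: 1 1 2 3 4 5 7 8 10 12; ≤4: 1 1 2 3 5 6 9 11 15 18. r_4(9) = 18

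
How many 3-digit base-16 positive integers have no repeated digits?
First digit: 15 choices (nonzero). Then descending: 15 × 15 × 14 = 3150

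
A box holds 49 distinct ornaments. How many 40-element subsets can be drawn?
C(49,40) = 49!/(40!×9!) = 2054455634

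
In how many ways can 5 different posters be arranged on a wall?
5! = 120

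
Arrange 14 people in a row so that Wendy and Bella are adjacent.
Treat as block: (14-1)! × 2! = 6227020800 × 2 = 12454041600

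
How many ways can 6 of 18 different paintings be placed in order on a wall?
P(18,6) = 18!/(18-6)! = 13366080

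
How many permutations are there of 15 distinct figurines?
15! = 1307674368000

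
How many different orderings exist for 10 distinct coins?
10! = 3628800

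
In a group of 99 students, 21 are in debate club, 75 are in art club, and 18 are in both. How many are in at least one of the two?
|A∪B| = |A| + |B| - |A∩B| = 21 + 75 - 18 = 78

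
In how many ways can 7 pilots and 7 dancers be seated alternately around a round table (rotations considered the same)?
Fix one of the pilots: (7-1)! ways for the remaining pilots, × 7! ways for the dancers = 720 × 5040 = 3628800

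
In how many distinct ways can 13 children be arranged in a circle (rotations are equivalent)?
Circular: fix one position, arrange the rest. (13-1)! = 479001600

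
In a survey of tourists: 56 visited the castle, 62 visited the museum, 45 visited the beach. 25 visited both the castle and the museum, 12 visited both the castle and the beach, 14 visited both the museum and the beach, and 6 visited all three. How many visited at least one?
|A∪B∪C| = 56+62+45-25-12-14+6 = 118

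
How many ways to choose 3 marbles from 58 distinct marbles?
C(58,3) = 58!/(3!×55!) = 30856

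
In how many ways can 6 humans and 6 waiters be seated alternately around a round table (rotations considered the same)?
Fix one of the humans: (6-1)! ways for the remaining humans, × 6! ways for the waiters = 120 × 720 = 86400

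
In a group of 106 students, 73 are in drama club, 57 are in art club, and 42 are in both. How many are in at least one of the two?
|A∪B| = |A| + |B| - |A∩B| = 73 + 57 - 42 = 88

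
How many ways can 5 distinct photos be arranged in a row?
5! = 120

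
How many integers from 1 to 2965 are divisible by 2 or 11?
⌊2965/2⌋ + ⌊2965/11⌋ - ⌊2965/22⌋ = 1482 + 269 - 134 = 1617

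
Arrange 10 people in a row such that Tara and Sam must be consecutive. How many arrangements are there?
Treat the 2 as one block: (10-2+1)! × 2! = 362880 × 2 = 725760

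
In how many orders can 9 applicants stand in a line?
9! = 362880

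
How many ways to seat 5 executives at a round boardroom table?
Circular: fix one position, arrange the rest. (5-1)! = 24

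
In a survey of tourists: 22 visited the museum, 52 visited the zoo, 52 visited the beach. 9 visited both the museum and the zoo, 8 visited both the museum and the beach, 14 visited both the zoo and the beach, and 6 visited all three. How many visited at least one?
|A∪B∪C| = 22+52+52-9-8-14+6 = 101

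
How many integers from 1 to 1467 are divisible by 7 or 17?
⌊1467/7⌋ + ⌊1467/17⌋ - ⌊1467/119⌋ = 209 + 86 - 12 = 283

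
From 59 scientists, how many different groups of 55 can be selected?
C(59,55) = 59!/(55!×4!) = 455126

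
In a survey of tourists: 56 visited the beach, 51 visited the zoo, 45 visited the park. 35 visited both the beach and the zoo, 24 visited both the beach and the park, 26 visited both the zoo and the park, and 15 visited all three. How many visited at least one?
|A∪B∪C| = 56+51+45-35-24-26+15 = 82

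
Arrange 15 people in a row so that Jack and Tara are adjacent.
Treat as block: (15-1)! × 2! = 87178291200 × 2 = 174356582400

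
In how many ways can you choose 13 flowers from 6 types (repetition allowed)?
C(13+6-1, 6-1) = C(18, 5) = 8568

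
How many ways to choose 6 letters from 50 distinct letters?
C(50,6) = 50!/(6!×44!) = 15890700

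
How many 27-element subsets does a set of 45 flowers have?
C(45,27) = 45!/(27!×18!) = 1715884494940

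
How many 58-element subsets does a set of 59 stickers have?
C(59,58) = 59!/(58!×1!) = 59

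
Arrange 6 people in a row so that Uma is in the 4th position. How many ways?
Fix one position: (6-1)! = 120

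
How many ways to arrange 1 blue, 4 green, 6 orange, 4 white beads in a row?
15! / (1! × 4! × 6! × 4!) = 3153150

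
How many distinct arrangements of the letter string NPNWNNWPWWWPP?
13! / (5! × 4! × 4!) = 90090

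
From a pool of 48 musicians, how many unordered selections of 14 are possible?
C(48,14) = 48!/(14!×34!) = 482320623240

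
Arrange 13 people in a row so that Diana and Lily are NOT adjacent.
Total - adjacent = 13! - (13-1)!×2 = 6227020800 - 958003200 = 5269017600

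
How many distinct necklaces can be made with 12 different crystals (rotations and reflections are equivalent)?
(12-1)!/2 = 39916800/2 = 19958400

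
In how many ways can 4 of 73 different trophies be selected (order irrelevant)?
C(73,4) = 73!/(4!×69!) = 1088430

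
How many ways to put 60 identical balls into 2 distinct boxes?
C(60+2-1, 2-1) = C(61, 1) = 61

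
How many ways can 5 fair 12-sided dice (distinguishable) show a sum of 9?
Coefficient of x^9 in (x + x² + ... + x^12)^5. By inclusion-exclusion on dice exceeding 12: Σ_j (-1)^j C(5,j)·C(9-1-12j, 4) = C(5,0)·C(8,4) = 1·70 = 70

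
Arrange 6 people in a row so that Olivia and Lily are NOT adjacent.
Total - adjacent = 6! - (6-1)!×2 = 720 - 240 = 480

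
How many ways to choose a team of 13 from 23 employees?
C(23,13) = 23!/(13!×10!) = 1144066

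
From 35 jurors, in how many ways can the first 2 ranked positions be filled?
P(35,2) = 35!/(35-2)! = 1190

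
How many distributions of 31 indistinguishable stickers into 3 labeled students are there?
C(31+3-1, 3-1) = C(33, 2) = 528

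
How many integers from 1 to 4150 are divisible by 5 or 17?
⌊4150/5⌋ + ⌊4150/17⌋ - ⌊4150/85⌋ = 830 + 244 - 48 = 1026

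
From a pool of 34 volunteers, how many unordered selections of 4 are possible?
C(34,4) = 34!/(4!×30!) = 46376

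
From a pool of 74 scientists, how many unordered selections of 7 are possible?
C(74,7) = 74!/(7!×67!) = 1799579064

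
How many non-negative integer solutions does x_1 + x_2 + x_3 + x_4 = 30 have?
C(30+4-1, 4-1) = C(33, 3) = 5456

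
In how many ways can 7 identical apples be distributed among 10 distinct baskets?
C(7+10-1, 10-1) = C(16, 9) = 11440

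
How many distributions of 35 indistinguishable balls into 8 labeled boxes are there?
C(35+8-1, 8-1) = C(42, 7) = 26978328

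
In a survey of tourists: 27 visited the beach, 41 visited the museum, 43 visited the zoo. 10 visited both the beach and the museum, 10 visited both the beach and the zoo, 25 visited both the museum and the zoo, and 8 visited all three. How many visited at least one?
|A∪B∪C| = 27+41+43-10-10-25+8 = 74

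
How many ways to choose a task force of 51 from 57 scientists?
C(57,51) = 57!/(51!×6!) = 36288252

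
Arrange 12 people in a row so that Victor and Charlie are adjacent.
Treat as block: (12-1)! × 2! = 39916800 × 2 = 79833600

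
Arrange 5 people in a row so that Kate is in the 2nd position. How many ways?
Fix one position: (5-1)! = 24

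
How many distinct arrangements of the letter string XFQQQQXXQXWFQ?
13! / (2! × 1! × 6! × 4!) = 180180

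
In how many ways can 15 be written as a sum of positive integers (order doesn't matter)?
Pentagonal recurrence p(n) = p(n-1) + p(n-2) - p(n-5) - p(n-7) + p(n-12) + p(n-15) - ... gives p(0..14) = 1, 1, 2, 3, 5, 7, 11, 15, 22, 30, 42, 56, 77, 101, 135. p(15) = p(14) + p(13) - p(10) - p(8) + p(3) + p(0) = 135 + 101 - 42 - 22 + 3 + 1 = 176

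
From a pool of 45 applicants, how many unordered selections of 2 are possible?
C(45,2) = 45!/(2!×43!) = 990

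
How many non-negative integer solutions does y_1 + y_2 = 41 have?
C(41+2-1, 2-1) = C(42, 1) = 42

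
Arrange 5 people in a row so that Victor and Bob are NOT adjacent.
Total - adjacent = 5! - (5-1)!×2 = 120 - 48 = 72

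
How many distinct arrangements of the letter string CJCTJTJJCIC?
11! / (4! × 2! × 1! × 4!) = 34650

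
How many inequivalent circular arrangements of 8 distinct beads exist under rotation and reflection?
(8-1)!/2 = 5040/2 = 2520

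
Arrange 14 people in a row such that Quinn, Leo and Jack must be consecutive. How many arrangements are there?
Treat the 3 as one block: (14-3+1)! × 3! = 479001600 × 6 = 2874009600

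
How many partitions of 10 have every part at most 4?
Let r_j(i) = number of partitions of i into parts ≤ j, for i = 0..10. r_1(i) = 1 for all i; r_j(i) = r_{j-1}(i) + r_j(i-j). Rows j = 2..4: ≤2: 1 1 2 2 3 3 4 4 5 5 6; ≤3: 1 1 2 3 4 5 7 8 10 12 14; ≤4: 1 1 2 3 5 6 9 11 15 18 23. r_4(10) = 23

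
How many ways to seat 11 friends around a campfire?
Circular: fix one position, arrange the rest. (11-1)! = 3628800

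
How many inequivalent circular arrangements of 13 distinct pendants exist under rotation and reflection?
(13-1)!/2 = 479001600/2 = 239500800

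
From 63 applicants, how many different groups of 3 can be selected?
C(63,3) = 63!/(3!×60!) = 39711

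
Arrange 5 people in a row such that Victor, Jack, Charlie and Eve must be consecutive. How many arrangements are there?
Treat the 4 as one block: (5-4+1)! × 4! = 2 × 24 = 48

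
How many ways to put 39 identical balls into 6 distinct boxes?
C(39+6-1, 6-1) = C(44, 5) = 1086008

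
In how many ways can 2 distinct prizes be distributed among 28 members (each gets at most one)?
P(28,2) = 28!/(28-2)! = 756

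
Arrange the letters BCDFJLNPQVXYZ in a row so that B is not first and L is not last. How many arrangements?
By inclusion-exclusion: 13! - 2×(13-1)! + (13-2)! = 6227020800 - 958003200 + 39916800 = 5308934400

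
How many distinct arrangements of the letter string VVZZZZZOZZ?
10! / (1! × 2! × 7!) = 360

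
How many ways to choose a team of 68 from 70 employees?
C(70,68) = 70!/(68!×2!) = 2415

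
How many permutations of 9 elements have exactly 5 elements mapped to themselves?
Choose the 5 fixed points C(9,5) = 126, derange the rest: !4 = Σ_{j=0}^{4} (-1)^j·4!/j! = 24 - 24 + 12 - 4 + 1 = 9. Product = 126 × 9 = 1134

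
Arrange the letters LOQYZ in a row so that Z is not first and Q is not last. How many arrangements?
By inclusion-exclusion: 5! - 2×(5-1)! + (5-2)! = 120 - 48 + 6 = 78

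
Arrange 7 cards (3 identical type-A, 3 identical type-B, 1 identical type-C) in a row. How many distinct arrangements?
7! / (3! × 3! × 1!) = 140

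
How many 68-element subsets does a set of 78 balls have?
C(78,68) = 78!/(68!×10!) = 1258315963905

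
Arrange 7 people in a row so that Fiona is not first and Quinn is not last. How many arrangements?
By inclusion-exclusion: 7! - 2×(7-1)! + (7-2)! = 5040 - 1440 + 120 = 3720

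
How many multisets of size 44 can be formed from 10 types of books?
C(44+10-1, 10-1) = C(53, 9) = 4431613550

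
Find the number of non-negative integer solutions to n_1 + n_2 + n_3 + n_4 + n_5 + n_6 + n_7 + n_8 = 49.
C(49+8-1, 8-1) = C(56, 7) = 231917400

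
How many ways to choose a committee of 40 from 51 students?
C(51,40) = 51!/(40!×11!) = 47626016970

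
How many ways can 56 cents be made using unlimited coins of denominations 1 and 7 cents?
Coefficient of x^56 in 1/(1-x^1) · 1/(1-x^7). Use j coins of 7 for j = 0..⌊56/7⌋ = 8, the rest in 1s: 8 + 1 = 9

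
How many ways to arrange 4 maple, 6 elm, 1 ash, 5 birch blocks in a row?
16! / (4! × 6! × 1! × 5!) = 10090080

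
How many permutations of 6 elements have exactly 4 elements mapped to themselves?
Choose the 4 fixed points C(6,4) = 15, derange the rest: !2 = Σ_{j=0}^{2} (-1)^j·2!/j! = 2 - 2 + 1 = 1. Product = 15 × 1 = 15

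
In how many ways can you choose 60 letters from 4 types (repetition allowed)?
C(60+4-1, 4-1) = C(63, 3) = 39711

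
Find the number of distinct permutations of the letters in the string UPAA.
4! / (1! × 1! × 2!) = 12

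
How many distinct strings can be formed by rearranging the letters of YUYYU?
5! / (3! × 2!) = 10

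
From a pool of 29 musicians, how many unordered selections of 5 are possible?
C(29,5) = 29!/(5!×24!) = 118755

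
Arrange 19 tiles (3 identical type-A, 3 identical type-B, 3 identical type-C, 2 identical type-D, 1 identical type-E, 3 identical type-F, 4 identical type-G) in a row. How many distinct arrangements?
19! / (3! × 3! × 3! × 2! × 1! × 3! × 4!) = 1955457504000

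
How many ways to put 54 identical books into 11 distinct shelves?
C(54+11-1, 11-1) = C(64, 10) = 151473214816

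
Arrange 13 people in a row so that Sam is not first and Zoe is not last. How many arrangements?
By inclusion-exclusion: 13! - 2×(13-1)! + (13-2)! = 6227020800 - 958003200 + 39916800 = 5308934400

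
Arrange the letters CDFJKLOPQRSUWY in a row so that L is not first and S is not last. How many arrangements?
By inclusion-exclusion: 14! - 2×(14-1)! + (14-2)! = 87178291200 - 12454041600 + 479001600 = 75203251200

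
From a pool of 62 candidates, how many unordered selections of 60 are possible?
C(62,60) = 62!/(60!×2!) = 1891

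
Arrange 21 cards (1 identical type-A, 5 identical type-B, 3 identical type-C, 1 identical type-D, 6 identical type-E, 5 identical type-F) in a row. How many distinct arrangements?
21! / (1! × 5! × 3! × 1! × 6! × 5!) = 821292151680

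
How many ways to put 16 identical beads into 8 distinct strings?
C(16+8-1, 8-1) = C(23, 7) = 245157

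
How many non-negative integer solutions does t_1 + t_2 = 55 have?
C(55+2-1, 2-1) = C(56, 1) = 56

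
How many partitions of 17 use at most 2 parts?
By conjugation, equals partitions of 17 into parts ≤ 2. Let r_j(i) = number of partitions of i into parts ≤ j, for i = 0..17. r_1(i) = 1 for all i; r_j(i) = r_{j-1}(i) + r_j(i-j). Rows j = 2..2: ≤2: 1 1 2 2 3 3 4 4 5 5 6 6 7 7 8 8 9 9. r_2(17) = 9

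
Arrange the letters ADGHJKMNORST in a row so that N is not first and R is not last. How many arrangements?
By inclusion-exclusion: 12! - 2×(12-1)! + (12-2)! = 479001600 - 79833600 + 3628800 = 402796800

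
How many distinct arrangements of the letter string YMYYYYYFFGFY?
12! / (3! × 1! × 1! × 7!) = 15840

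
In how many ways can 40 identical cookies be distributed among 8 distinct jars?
C(40+8-1, 8-1) = C(47, 7) = 62891499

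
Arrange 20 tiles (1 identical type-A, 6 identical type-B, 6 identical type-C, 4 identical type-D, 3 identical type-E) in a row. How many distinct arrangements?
20! / (1! × 6! × 6! × 4! × 3!) = 32590958400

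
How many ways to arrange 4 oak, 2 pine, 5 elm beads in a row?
11! / (4! × 2! × 5!) = 6930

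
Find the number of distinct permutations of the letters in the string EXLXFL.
6! / (2! × 2! × 1! × 1!) = 180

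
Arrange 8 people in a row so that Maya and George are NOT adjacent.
Total - adjacent = 8! - (8-1)!×2 = 40320 - 10080 = 30240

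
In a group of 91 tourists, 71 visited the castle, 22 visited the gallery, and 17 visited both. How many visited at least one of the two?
|A∪B| = |A| + |B| - |A∩B| = 71 + 22 - 17 = 76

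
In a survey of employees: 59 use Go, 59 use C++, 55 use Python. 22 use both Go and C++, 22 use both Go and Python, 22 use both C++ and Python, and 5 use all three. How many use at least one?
|A∪B∪C| = 59+59+55-22-22-22+5 = 112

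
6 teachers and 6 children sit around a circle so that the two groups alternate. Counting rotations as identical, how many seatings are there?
Fix one of the teachers: (6-1)! ways for the remaining teachers, × 6! ways for the children = 120 × 720 = 86400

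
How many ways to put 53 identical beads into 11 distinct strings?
C(53+11-1, 11-1) = C(63, 10) = 127805525001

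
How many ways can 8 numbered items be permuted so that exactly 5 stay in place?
Choose the 5 fixed points C(8,5) = 56, derange the rest: !3 = Σ_{j=0}^{3} (-1)^j·3!/j! = 6 - 6 + 3 - 1 = 2. Product = 56 × 2 = 112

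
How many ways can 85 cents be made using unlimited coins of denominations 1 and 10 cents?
Coefficient of x^85 in 1/(1-x^1) · 1/(1-x^10). Use j coins of 10 for j = 0..⌊85/10⌋ = 8, the rest in 1s: 8 + 1 = 9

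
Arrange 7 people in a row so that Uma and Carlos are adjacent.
Treat as block: (7-1)! × 2! = 720 × 2 = 1440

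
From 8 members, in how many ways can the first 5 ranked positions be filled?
P(8,5) = 8!/(8-5)! = 6720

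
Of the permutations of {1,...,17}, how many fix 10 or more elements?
Exactly j fixed points: C(17,j)·!(17-j); sum over j ≥ 10 (derangement numbers via !m = (m-1)·(!(m-1) + !(m-2)): !0..!7 = 1, 0, 1, 2, 9, 44, 265, 1854). Σ_{j=10}^{17} C(17,j)·!(17-j) = C(17,10)·!7 + C(17,11)·!6 + C(17,12)·!5 + C(17,13)·!4 + C(17,14)·!3 + C(17,15)·!2 + C(17,16)·!1 + C(17,17)·!0 = 19448·1854 + 12376·265 + 6188·44 + 2380·9 + 680·2 + 136·1 + 17·0 + 1·1 = 39631421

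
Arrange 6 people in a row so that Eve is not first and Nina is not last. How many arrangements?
By inclusion-exclusion: 6! - 2×(6-1)! + (6-2)! = 720 - 240 + 24 = 504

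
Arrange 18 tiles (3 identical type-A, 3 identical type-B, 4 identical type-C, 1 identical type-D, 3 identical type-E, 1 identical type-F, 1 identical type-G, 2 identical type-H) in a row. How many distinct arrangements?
18! / (3! × 3! × 4! × 1! × 3! × 1! × 1! × 2!) = 617512896000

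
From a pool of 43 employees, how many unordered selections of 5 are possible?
C(43,5) = 43!/(5!×38!) = 962598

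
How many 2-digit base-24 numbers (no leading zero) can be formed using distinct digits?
First digit: 23 choices (nonzero). Then descending: 23 × 23 = 529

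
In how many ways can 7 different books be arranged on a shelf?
7! = 5040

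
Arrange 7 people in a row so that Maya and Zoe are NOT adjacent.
Total - adjacent = 7! - (7-1)!×2 = 5040 - 1440 = 3600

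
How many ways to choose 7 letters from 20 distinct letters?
C(20,7) = 20!/(7!×13!) = 77520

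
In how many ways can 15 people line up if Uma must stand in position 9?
Fix one position: (15-1)! = 87178291200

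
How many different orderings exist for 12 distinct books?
12! = 479001600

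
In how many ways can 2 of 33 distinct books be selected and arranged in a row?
P(33,2) = 33!/(33-2)! = 1056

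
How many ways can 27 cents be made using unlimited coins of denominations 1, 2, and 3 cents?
Coefficient of x^27 in 1/(1-x^1) · 1/(1-x^2) · 1/(1-x^3). Case on j = number of 3-cent coins (j = 0..9); remainder r = 27 - 3j is made from {1,2} in ⌊r/2⌋+1 ways. r = 27, 24, 21, 18, 15, 12, 9, 6, 3, 0 → 14 + 13 + 11 + 10 + 8 + 7 + 5 + 4 + 2 + 1 = 75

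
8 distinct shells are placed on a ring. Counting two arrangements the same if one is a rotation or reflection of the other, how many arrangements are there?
(8-1)!/2 = 5040/2 = 2520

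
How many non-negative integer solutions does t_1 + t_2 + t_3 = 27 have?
C(27+3-1, 3-1) = C(29, 2) = 406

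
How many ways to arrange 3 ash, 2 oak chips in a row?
5! / (3! × 2!) = 10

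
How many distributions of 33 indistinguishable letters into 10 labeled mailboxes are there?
C(33+10-1, 10-1) = C(42, 9) = 445891810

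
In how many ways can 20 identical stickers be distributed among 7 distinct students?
C(20+7-1, 7-1) = C(26, 6) = 230230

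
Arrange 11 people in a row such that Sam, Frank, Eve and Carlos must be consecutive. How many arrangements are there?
Treat the 4 as one block: (11-4+1)! × 4! = 40320 × 24 = 967680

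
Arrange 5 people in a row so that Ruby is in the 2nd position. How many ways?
Fix one position: (5-1)! = 24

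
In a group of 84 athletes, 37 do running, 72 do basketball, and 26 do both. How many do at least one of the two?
|A∪B| = |A| + |B| - |A∩B| = 37 + 72 - 26 = 83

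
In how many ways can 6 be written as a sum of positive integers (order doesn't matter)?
Pentagonal recurrence p(n) = p(n-1) + p(n-2) - p(n-5) - p(n-7) + p(n-12) + p(n-15) - ... gives p(0..5) = 1, 1, 2, 3, 5, 7. p(6) = p(5) + p(4) - p(1) = 7 + 5 - 1 = 11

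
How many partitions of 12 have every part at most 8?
Let r_j(i) = number of partitions of i into parts ≤ j, for i = 0..12. r_1(i) = 1 for all i; r_j(i) = r_{j-1}(i) + r_j(i-j). Rows j = 2..8: ≤2: 1 1 2 2 3 3 4 4 5 5 6 6 7; ≤3: 1 1 2 3 4 5 7 8 10 12 14 16 19; ≤4: 1 1 2 3 5 6 9 11 15 18 23 27 34; ≤5: 1 1 2 3 5 7 10 13 18 23 30 37 47; ≤6: 1 1 2 3 5 7 11 14 20 26 35 44 58; ≤7: 1 1 2 3 5 7 11 15 21 28 38 49 65; ≤8: 1 1 2 3 5 7 11 15 22 29 40 52 70. r_8(12) = 70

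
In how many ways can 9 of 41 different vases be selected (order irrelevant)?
C(41,9) = 41!/(9!×32!) = 350343565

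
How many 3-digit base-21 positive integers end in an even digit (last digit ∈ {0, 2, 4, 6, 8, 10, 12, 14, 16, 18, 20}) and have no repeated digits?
Last∈{0,2,4,6,8,10,12,14,16,18,20}. Last=0: 380. Last nonzero: 10×19×P(19,1) = 3610. Total = 3990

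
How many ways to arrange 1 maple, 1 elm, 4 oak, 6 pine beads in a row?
12! / (1! × 1! × 4! × 6!) = 27720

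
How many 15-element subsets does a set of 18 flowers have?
C(18,15) = 18!/(15!×3!) = 816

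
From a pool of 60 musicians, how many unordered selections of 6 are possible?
C(60,6) = 60!/(6!×54!) = 50063860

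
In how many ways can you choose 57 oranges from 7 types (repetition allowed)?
C(57+7-1, 7-1) = C(63, 6) = 67945521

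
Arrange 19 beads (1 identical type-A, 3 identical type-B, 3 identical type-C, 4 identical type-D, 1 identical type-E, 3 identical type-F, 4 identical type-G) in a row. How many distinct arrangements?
19! / (1! × 3! × 3! × 4! × 1! × 3! × 4!) = 977728752000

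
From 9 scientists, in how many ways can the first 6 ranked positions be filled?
P(9,6) = 9!/(9-6)! = 60480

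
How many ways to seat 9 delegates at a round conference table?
Circular: fix one position, arrange the rest. (9-1)! = 40320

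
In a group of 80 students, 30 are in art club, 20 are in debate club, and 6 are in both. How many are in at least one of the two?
|A∪B| = |A| + |B| - |A∩B| = 30 + 20 - 6 = 44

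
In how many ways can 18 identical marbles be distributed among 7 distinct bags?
C(18+7-1, 7-1) = C(24, 6) = 134596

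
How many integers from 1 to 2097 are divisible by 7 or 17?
⌊2097/7⌋ + ⌊2097/17⌋ - ⌊2097/119⌋ = 299 + 123 - 17 = 405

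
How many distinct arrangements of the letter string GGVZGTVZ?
8! / (3! × 2! × 1! × 2!) = 1680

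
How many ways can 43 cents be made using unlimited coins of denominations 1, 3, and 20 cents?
Coefficient of x^43 in 1/(1-x^1) · 1/(1-x^3) · 1/(1-x^20). Case on j = number of 20-cent coins (j = 0..2); remainder r = 43 - 20j is made from {1,3} in ⌊r/3⌋+1 ways. r = 43, 23, 3 → 15 + 8 + 2 = 25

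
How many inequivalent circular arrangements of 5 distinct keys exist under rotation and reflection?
(5-1)!/2 = 24/2 = 12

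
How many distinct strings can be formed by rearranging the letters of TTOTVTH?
7! / (1! × 4! × 1! × 1!) = 210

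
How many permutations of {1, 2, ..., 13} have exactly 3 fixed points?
Choose the 3 fixed points C(13,3) = 286, derange the rest: !10 = Σ_{j=0}^{10} (-1)^j·10!/j! = 3628800 - 3628800 + 1814400 - 604800 + 151200 - 30240 + 5040 - 720 + 90 - 10 + 1 = 1334961. Product = 286 × 1334961 = 381798846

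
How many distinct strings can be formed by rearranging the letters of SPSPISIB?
8! / (3! × 1! × 2! × 2!) = 1680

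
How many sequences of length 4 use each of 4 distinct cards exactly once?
4! = 24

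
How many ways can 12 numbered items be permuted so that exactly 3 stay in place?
Choose the 3 fixed points C(12,3) = 220, derange the rest: !9 = Σ_{j=0}^{9} (-1)^j·9!/j! = 362880 - 362880 + 181440 - 60480 + 15120 - 3024 + 504 - 72 + 9 - 1 = 133496. Product = 220 × 133496 = 29369120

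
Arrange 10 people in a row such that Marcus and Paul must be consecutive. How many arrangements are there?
Treat the 2 as one block: (10-2+1)! × 2! = 362880 × 2 = 725760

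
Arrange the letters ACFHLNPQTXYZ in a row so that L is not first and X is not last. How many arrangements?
By inclusion-exclusion: 12! - 2×(12-1)! + (12-2)! = 479001600 - 79833600 + 3628800 = 402796800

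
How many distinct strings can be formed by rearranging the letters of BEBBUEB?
7! / (1! × 2! × 4!) = 105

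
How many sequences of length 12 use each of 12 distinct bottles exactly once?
12! = 479001600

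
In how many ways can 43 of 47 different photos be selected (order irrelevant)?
C(47,43) = 47!/(43!×4!) = 178365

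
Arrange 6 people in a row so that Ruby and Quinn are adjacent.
Treat as block: (6-1)! × 2! = 120 × 2 = 240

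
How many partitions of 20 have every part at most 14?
Let r_j(i) = number of partitions of i into parts ≤ j, for i = 0..20. r_1(i) = 1 for all i; r_j(i) = r_{j-1}(i) + r_j(i-j). Rows j = 2..14: ≤2: 1 1 2 2 3 3 4 4 5 5 6 6 7 7 8 8 9 9 10 10 11; ≤3: 1 1 2 3 4 5 7 8 10 12 14 16 19 21 24 27 30 33 37 40 44; ≤4: 1 1 2 3 5 6 9 11 15 18 23 27 34 39 47 54 64 72 84 94 108; ≤5: 1 1 2 3 5 7 10 13 18 23 30 37 47 57 70 84 101 119 141 164 192; ≤6: 1 1 2 3 5 7 11 14 20 26 35 44 58 71 90 110 136 163 199 235 282; ≤7: 1 1 2 3 5 7 11 15 21 28 38 49 65 82 105 131 164 201 248 300 364; ≤8: 1 1 2 3 5 7 11 15 22 29 40 52 70 89 116 146 186 230 288 352 434; ≤9: 1 1 2 3 5 7 11 15 22 30 41 54 73 94 123 157 201 252 318 393 488; ≤10: 1 1 2 3 5 7 11 15 22 30 42 55 75 97 128 164 212 267 340 423 530; ≤11: 1 1 2 3 5 7 11 15 22 30 42 56 76 99 131 169 219 278 355 445 560; ≤12: 1 1 2 3 5 7 11 15 22 30 42 56 77 100 133 172 224 285 366 460 582; ≤13: 1 1 2 3 5 7 11 15 22 30 42 56 77 101 134 174 227 290 373 471 597; ≤14: 1 1 2 3 5 7 11 15 22 30 42 56 77 101 135 175 229 293 378 478 608. r_14(20) = 608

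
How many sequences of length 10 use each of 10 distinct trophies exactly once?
10! = 3628800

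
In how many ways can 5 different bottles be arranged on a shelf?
5! = 120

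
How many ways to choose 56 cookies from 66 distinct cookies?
C(66,56) = 66!/(56!×10!) = 210980549208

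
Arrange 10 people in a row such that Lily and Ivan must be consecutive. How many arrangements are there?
Treat the 2 as one block: (10-2+1)! × 2! = 362880 × 2 = 725760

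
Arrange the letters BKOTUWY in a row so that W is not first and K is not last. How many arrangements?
By inclusion-exclusion: 7! - 2×(7-1)! + (7-2)! = 5040 - 1440 + 120 = 3720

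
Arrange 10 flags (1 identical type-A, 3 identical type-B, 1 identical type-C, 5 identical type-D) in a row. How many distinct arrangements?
10! / (1! × 3! × 1! × 5!) = 5040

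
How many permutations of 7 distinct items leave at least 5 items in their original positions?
Exactly j fixed points: C(7,j)·!(7-j); sum over j ≥ 5 (derangement numbers via !m = (m-1)·(!(m-1) + !(m-2)): !0..!2 = 1, 0, 1). Σ_{j=5}^{7} C(7,j)·!(7-j) = C(7,5)·!2 + C(7,6)·!1 + C(7,7)·!0 = 21·1 + 7·0 + 1·1 = 22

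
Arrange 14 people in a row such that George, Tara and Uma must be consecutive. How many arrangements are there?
Treat the 3 as one block: (14-3+1)! × 3! = 479001600 × 6 = 2874009600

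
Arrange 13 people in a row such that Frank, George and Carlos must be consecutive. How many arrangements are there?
Treat the 3 as one block: (13-3+1)! × 3! = 39916800 × 6 = 239500800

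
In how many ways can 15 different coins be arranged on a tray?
15! = 1307674368000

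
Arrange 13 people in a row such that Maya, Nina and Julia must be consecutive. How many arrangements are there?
Treat the 3 as one block: (13-3+1)! × 3! = 39916800 × 6 = 239500800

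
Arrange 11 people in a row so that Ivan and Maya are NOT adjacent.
Total - adjacent = 11! - (11-1)!×2 = 39916800 - 7257600 = 32659200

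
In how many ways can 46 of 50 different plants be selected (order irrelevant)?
C(50,46) = 50!/(46!×4!) = 230300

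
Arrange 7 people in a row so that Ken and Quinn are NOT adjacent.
Total - adjacent = 7! - (7-1)!×2 = 5040 - 1440 = 3600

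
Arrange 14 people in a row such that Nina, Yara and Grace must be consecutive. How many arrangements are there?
Treat the 3 as one block: (14-3+1)! × 3! = 479001600 × 6 = 2874009600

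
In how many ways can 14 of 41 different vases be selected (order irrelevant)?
C(41,14) = 41!/(14!×27!) = 35240152720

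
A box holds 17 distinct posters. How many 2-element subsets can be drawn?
C(17,2) = 17!/(2!×15!) = 136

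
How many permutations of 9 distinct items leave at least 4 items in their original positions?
Exactly j fixed points: C(9,j)·!(9-j); sum over j ≥ 4 (derangement numbers via !m = (m-1)·(!(m-1) + !(m-2)): !0..!5 = 1, 0, 1, 2, 9, 44). Σ_{j=4}^{9} C(9,j)·!(9-j) = C(9,4)·!5 + C(9,5)·!4 + C(9,6)·!3 + C(9,7)·!2 + C(9,8)·!1 + C(9,9)·!0 = 126·44 + 126·9 + 84·2 + 36·1 + 9·0 + 1·1 = 6883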